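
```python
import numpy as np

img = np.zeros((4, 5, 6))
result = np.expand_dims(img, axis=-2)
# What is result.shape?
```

(4, 5, 1, 6)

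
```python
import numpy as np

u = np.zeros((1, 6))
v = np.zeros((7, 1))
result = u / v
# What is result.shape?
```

(7, 6)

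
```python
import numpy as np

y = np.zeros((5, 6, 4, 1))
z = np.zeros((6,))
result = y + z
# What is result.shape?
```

(5, 6, 4, 6)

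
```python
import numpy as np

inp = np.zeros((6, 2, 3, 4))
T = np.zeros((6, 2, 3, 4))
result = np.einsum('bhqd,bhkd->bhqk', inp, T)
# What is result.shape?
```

(6, 2, 3, 3)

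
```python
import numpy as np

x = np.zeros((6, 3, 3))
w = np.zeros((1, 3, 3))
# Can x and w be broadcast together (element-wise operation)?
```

Yes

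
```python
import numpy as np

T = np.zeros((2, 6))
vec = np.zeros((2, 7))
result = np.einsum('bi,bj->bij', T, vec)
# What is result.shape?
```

(2, 6, 7)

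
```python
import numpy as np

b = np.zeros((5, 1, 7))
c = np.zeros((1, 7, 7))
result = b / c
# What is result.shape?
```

(5, 7, 7)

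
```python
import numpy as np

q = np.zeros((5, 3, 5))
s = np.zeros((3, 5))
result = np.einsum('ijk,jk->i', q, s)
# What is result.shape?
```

(5,)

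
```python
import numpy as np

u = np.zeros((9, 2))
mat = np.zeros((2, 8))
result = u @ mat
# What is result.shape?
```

(9, 8)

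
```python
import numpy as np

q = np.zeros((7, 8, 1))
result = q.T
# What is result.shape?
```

(1, 8, 7)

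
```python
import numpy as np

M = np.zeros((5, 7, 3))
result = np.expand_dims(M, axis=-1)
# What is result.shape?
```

(5, 7, 3, 1)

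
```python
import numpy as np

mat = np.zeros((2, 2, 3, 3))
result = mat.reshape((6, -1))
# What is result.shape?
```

(6, 6)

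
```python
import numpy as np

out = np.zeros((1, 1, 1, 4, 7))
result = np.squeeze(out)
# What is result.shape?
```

(4, 7)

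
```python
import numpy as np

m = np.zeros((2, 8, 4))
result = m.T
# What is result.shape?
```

(4, 8, 2)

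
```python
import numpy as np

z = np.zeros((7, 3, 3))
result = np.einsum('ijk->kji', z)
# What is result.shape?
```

(3, 3, 7)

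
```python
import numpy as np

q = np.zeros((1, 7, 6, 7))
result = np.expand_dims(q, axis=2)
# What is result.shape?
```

(1, 7, 1, 6, 7)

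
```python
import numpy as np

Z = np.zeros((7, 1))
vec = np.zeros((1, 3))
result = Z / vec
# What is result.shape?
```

(7, 3)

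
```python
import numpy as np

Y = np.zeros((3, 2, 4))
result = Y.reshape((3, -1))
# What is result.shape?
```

(3, 8)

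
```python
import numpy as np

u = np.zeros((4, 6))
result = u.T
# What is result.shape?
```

(6, 4)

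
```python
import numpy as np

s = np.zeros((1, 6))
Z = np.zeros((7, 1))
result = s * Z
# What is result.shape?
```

(7, 6)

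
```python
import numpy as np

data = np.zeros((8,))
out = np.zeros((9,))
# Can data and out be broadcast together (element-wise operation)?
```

No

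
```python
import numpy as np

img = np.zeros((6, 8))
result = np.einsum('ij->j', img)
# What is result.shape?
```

(8,)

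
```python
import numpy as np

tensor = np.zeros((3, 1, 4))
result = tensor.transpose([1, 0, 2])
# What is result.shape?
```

(1, 3, 4)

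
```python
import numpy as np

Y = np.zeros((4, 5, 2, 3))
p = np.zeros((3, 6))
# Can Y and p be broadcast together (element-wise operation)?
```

No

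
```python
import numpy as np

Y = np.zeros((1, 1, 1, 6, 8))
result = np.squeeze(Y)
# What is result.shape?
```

(6, 8)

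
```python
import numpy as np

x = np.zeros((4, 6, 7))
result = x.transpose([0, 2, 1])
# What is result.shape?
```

(4, 7, 6)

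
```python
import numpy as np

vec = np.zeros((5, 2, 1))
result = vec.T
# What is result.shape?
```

(1, 2, 5)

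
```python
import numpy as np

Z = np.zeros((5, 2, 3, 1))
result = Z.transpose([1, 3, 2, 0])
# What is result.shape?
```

(2, 1, 3, 5)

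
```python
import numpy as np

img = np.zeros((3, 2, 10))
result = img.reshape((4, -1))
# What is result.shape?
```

(4, 15)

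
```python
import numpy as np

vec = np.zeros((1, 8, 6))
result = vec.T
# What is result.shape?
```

(6, 8, 1)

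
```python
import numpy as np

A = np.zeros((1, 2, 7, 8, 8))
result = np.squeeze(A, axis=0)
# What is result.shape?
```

(2, 7, 8, 8)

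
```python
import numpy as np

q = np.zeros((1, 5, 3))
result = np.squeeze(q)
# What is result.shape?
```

(5, 3)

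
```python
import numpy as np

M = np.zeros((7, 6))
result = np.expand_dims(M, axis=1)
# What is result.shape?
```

(7, 1, 6)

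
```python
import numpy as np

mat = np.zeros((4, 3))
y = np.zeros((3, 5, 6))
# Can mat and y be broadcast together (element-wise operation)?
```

No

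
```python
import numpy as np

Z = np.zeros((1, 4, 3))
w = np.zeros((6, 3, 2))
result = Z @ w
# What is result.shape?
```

(6, 4, 2)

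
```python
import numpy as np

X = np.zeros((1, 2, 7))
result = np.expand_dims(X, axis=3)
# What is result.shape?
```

(1, 2, 7, 1)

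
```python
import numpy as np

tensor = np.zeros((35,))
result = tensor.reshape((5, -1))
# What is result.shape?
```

(5, 7)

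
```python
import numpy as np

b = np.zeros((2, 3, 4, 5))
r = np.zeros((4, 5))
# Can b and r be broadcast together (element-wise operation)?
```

Yes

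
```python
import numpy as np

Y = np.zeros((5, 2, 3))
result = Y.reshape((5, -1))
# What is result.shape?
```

(5, 6)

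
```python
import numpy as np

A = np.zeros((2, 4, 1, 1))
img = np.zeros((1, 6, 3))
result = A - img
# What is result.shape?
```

(2, 4, 6, 3)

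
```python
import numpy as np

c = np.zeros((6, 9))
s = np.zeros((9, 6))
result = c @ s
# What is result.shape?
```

(6, 6)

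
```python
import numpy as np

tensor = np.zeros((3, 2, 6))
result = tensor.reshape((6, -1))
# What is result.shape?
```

(6, 6)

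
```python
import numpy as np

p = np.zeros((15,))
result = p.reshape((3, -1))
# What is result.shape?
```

(3, 5)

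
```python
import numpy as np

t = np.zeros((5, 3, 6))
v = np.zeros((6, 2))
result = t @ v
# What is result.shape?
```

(5, 3, 2)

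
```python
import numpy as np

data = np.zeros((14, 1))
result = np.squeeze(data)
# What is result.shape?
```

(14,)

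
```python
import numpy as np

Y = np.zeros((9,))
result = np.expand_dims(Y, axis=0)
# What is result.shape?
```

(1, 9)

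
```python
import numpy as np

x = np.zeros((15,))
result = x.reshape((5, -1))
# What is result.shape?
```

(5, 3)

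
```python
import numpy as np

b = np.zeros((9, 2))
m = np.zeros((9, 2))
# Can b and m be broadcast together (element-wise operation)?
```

Yes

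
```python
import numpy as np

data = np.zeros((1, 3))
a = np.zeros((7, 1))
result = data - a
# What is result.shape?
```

(7, 3)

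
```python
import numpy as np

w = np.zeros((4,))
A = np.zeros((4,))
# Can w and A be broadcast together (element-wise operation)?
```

Yes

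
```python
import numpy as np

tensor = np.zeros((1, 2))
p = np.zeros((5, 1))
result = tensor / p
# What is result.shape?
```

(5, 2)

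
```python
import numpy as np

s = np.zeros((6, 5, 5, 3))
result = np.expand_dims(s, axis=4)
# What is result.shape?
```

(6, 5, 5, 3, 1)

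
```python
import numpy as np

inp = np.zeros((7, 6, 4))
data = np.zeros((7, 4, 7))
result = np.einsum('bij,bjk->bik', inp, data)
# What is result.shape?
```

(7, 6, 7)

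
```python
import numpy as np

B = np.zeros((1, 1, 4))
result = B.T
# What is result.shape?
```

(4, 1, 1)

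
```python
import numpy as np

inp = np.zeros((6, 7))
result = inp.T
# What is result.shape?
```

(7, 6)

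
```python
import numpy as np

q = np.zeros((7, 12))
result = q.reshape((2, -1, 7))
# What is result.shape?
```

(2, 6, 7)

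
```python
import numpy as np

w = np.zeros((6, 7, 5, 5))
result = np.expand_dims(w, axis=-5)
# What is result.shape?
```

(1, 6, 7, 5, 5)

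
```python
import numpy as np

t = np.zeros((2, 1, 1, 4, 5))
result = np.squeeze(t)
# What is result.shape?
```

(2, 4, 5)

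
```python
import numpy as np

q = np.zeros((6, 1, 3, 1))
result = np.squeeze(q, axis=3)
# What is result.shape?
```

(6, 1, 3)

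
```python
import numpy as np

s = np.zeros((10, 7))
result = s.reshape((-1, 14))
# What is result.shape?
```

(5, 14)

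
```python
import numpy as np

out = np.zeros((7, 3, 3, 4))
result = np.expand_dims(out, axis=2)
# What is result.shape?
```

(7, 3, 1, 3, 4)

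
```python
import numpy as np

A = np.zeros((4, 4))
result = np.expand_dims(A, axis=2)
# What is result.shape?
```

(4, 4, 1)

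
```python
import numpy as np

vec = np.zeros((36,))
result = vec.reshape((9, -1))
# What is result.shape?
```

(9, 4)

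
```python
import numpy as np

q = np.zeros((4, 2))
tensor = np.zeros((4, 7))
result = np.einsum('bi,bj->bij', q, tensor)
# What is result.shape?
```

(4, 2, 7)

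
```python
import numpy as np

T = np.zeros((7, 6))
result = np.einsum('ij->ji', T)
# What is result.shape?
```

(6, 7)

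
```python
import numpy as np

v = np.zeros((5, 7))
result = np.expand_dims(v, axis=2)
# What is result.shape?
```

(5, 7, 1)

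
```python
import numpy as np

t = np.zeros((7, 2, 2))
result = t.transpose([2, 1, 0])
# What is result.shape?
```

(2, 2, 7)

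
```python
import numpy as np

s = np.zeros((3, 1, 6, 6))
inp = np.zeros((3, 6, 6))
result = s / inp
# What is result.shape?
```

(3, 3, 6, 6)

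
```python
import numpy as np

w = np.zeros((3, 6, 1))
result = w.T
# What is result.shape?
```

(1, 6, 3)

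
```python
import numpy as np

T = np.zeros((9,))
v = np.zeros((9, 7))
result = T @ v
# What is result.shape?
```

(7,)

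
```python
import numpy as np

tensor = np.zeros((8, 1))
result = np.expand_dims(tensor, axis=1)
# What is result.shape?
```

(8, 1, 1)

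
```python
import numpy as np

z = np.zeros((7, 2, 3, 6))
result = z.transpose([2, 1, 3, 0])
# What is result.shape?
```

(3, 2, 6, 7)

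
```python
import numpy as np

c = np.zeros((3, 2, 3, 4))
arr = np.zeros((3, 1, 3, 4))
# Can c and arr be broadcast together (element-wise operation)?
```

Yes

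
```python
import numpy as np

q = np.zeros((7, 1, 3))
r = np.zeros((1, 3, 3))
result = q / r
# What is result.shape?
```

(7, 3, 3)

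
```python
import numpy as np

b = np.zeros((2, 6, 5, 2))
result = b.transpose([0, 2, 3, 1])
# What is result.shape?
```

(2, 5, 2, 6)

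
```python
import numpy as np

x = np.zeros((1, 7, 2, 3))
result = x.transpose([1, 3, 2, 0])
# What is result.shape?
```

(7, 3, 2, 1)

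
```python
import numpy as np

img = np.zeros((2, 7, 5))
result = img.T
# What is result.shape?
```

(5, 7, 2)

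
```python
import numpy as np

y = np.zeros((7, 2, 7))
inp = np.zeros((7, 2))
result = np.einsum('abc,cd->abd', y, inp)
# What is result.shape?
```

(7, 2, 2)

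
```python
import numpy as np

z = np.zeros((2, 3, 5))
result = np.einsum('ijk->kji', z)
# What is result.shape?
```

(5, 3, 2)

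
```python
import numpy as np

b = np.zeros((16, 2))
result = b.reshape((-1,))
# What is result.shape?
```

(32,)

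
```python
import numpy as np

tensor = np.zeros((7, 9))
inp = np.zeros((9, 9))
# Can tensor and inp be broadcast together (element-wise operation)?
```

No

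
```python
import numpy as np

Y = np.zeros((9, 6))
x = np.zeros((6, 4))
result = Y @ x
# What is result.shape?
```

(9, 4)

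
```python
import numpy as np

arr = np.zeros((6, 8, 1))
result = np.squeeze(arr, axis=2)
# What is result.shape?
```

(6, 8)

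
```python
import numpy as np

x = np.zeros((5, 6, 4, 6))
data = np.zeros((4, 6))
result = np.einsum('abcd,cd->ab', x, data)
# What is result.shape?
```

(5, 6)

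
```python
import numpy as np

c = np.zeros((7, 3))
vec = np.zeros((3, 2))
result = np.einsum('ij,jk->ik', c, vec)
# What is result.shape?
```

(7, 2)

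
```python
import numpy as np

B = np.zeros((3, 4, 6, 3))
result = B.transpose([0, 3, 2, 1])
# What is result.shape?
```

(3, 3, 6, 4)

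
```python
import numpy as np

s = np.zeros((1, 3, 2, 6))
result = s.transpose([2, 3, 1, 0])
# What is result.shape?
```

(2, 6, 3, 1)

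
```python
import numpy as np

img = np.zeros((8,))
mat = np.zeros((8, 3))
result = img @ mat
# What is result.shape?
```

(3,)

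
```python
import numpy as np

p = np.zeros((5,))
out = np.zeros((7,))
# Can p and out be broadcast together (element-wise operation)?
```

No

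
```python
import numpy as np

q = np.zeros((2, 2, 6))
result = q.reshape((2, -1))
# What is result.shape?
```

(2, 12)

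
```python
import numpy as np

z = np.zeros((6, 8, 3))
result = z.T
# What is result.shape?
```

(3, 8, 6)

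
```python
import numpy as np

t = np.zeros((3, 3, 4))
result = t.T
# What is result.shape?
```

(4, 3, 3)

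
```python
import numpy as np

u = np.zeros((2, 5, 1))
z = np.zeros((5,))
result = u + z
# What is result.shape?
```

(2, 5, 5)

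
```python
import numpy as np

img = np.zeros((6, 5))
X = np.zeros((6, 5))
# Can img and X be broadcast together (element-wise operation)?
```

Yes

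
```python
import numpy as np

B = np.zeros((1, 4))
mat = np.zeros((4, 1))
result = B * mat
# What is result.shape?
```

(4, 4)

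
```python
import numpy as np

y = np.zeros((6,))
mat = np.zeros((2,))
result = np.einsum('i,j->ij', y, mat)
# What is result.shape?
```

(6, 2)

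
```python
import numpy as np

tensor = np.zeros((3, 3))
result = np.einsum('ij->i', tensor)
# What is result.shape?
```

(3,)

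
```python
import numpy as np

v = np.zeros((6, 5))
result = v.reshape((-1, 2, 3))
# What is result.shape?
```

(5, 2, 3)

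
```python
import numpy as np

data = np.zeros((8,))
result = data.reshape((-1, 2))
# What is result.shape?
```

(4, 2)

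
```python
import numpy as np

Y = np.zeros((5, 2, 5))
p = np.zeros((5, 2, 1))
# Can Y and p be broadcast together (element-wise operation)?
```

Yes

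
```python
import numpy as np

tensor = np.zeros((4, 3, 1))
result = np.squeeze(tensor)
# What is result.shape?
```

(4, 3)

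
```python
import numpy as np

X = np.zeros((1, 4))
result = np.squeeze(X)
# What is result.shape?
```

(4,)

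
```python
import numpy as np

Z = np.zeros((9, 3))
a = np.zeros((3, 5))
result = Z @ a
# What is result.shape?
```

(9, 5)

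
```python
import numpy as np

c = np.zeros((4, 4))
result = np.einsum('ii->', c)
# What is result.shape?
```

()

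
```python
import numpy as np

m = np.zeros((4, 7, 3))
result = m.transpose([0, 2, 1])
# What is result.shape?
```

(4, 3, 7)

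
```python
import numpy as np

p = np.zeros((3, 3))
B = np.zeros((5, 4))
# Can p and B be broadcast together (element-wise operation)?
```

No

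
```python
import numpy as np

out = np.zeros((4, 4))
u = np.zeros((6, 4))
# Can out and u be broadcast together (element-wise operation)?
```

No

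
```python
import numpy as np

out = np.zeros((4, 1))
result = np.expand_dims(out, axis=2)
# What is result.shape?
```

(4, 1, 1)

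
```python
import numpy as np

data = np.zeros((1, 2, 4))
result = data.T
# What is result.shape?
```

(4, 2, 1)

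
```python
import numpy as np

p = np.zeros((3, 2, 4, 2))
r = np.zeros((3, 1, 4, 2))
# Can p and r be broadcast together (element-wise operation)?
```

Yes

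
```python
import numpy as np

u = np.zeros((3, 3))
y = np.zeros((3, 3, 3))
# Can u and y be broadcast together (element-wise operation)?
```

Yes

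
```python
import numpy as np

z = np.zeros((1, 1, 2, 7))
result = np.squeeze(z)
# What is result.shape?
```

(2, 7)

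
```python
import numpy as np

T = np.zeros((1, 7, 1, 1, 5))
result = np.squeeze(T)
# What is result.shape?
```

(7, 5)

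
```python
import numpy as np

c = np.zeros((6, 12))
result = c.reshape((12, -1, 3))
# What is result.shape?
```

(12, 2, 3)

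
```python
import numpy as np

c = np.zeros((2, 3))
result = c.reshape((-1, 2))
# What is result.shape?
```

(3, 2)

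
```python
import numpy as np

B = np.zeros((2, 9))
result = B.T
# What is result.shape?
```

(9, 2)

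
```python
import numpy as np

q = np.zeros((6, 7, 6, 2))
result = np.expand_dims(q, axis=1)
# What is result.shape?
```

(6, 1, 7, 6, 2)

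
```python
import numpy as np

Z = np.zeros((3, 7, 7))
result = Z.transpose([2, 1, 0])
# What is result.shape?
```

(7, 7, 3)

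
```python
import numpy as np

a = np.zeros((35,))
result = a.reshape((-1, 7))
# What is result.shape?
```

(5, 7)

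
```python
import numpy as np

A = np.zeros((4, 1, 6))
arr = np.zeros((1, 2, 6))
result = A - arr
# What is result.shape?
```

(4, 2, 6)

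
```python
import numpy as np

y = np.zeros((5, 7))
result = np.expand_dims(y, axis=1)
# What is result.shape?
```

(5, 1, 7)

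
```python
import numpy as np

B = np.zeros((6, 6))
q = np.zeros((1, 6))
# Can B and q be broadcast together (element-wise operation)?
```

Yes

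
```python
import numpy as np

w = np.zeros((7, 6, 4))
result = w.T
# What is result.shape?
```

(4, 6, 7)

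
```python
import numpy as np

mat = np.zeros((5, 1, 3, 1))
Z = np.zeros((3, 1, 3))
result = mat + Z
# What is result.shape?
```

(5, 3, 3, 3)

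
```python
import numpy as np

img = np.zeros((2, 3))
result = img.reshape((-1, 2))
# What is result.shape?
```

(3, 2)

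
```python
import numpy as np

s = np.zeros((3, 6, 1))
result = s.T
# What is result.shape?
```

(1, 6, 3)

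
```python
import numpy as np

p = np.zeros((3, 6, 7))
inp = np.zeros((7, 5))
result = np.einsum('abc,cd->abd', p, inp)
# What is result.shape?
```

(3, 6, 5)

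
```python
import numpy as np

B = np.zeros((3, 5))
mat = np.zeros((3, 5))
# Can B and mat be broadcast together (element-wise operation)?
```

Yes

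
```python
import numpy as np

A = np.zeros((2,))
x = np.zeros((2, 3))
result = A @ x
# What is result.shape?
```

(3,)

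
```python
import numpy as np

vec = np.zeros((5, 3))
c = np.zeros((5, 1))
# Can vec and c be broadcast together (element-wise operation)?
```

Yes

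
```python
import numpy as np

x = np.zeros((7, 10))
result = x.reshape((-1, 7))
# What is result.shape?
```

(10, 7)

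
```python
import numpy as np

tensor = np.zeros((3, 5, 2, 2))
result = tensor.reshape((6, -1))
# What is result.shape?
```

(6, 10)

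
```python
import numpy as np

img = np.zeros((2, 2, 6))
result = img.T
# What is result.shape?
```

(6, 2, 2)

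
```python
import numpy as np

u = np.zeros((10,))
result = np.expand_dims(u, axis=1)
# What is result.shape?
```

(10, 1)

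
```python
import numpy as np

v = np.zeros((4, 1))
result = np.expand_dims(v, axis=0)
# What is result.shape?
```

(1, 4, 1)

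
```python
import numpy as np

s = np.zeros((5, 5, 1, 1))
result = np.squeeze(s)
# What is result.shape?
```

(5, 5)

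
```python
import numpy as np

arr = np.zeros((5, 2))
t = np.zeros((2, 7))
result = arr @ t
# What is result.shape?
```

(5, 7)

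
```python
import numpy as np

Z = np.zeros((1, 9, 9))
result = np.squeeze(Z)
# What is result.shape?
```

(9, 9)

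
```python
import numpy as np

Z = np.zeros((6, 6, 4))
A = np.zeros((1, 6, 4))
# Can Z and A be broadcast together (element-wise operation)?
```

Yes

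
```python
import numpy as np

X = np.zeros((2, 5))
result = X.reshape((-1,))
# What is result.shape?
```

(10,)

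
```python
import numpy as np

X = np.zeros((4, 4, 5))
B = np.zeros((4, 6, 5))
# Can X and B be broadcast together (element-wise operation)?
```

No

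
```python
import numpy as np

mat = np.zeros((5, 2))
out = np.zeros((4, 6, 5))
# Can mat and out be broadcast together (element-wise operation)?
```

No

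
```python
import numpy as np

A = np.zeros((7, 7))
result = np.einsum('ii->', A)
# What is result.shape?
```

()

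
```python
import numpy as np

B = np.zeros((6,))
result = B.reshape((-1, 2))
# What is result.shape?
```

(3, 2)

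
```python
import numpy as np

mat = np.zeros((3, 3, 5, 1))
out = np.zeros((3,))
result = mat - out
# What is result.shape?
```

(3, 3, 5, 3)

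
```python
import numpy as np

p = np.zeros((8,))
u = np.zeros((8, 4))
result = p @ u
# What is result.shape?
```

(4,)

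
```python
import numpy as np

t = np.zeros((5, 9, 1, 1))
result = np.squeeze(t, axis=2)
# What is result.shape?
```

(5, 9, 1)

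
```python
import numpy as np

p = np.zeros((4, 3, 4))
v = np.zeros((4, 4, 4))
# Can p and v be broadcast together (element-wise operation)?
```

No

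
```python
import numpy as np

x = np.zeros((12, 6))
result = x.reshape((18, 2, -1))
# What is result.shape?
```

(18, 2, 2)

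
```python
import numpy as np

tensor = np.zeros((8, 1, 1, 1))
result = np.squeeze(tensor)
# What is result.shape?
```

(8,)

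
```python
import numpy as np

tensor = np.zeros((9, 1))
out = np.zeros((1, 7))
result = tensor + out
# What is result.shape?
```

(9, 7)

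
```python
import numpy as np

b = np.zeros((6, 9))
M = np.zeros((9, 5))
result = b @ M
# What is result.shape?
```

(6, 5)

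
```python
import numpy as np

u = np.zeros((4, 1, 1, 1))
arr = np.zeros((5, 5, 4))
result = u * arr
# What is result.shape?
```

(4, 5, 5, 4)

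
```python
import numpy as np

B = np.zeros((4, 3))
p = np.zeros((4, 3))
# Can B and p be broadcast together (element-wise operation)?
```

Yes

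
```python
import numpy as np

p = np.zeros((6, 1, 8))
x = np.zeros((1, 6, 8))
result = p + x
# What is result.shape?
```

(6, 6, 8)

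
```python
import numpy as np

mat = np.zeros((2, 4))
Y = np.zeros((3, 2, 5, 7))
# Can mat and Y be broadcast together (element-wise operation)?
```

No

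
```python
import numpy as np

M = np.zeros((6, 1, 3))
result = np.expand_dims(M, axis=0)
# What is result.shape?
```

(1, 6, 1, 3)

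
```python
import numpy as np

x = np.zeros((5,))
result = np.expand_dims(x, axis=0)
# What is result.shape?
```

(1, 5)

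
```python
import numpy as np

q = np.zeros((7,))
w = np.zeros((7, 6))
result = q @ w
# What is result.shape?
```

(6,)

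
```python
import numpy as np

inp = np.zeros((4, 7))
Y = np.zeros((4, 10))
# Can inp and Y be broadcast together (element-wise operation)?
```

No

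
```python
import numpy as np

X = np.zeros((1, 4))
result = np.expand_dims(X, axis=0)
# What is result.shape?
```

(1, 1, 4)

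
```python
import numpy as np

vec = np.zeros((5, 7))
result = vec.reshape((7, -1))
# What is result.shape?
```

(7, 5)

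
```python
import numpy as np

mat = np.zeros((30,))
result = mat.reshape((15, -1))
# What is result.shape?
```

(15, 2)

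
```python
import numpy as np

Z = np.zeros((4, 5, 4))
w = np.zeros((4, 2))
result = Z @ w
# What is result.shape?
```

(4, 5, 2)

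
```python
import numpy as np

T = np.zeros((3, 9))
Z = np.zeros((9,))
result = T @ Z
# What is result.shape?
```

(3,)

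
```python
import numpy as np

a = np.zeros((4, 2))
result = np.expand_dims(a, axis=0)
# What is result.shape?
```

(1, 4, 2)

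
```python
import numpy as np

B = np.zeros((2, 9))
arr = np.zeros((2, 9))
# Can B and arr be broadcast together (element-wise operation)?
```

Yes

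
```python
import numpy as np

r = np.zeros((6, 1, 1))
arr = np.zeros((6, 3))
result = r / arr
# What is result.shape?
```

(6, 6, 3)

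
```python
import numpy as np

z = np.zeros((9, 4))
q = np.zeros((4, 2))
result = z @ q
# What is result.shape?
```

(9, 2)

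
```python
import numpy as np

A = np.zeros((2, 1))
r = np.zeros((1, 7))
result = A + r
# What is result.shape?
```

(2, 7)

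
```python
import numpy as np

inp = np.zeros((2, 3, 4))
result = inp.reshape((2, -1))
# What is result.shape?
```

(2, 12)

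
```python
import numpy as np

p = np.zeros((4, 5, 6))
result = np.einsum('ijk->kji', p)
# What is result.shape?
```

(6, 5, 4)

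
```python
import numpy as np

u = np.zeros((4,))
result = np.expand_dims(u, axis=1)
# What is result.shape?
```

(4, 1)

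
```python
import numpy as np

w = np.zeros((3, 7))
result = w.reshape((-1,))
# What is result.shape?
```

(21,)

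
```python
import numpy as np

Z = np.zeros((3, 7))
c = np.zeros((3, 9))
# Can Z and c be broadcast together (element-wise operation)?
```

No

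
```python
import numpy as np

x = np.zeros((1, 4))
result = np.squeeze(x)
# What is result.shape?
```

(4,)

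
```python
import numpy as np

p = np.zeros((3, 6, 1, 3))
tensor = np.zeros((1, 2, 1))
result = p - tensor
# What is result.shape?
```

(3, 6, 2, 3)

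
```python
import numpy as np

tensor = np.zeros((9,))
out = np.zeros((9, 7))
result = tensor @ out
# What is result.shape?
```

(7,)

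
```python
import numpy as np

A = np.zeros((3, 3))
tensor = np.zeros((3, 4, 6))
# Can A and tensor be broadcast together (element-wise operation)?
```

No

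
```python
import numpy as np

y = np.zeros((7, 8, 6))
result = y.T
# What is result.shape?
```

(6, 8, 7)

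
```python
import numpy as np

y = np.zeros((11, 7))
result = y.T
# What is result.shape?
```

(7, 11)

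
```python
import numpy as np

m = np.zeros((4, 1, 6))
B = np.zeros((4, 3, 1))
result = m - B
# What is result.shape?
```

(4, 3, 6)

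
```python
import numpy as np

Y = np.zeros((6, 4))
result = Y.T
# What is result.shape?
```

(4, 6)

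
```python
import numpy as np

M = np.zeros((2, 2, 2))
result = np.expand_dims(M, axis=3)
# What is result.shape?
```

(2, 2, 2, 1)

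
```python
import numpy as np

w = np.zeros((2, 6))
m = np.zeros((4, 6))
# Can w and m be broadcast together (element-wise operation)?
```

No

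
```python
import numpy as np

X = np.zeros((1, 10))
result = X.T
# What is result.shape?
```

(10, 1)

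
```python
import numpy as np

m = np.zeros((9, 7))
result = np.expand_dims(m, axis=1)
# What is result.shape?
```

(9, 1, 7)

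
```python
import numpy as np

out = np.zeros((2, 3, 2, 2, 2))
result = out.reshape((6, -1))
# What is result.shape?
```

(6, 8)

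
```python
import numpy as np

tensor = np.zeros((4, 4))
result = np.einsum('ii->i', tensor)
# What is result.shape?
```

(4,)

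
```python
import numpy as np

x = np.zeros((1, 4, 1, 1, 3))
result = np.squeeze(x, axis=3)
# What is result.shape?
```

(1, 4, 1, 3)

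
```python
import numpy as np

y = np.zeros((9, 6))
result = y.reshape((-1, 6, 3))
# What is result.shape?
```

(3, 6, 3)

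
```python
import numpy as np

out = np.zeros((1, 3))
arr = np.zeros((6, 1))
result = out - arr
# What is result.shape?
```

(6, 3)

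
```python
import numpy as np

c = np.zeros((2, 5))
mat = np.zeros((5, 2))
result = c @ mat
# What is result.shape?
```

(2, 2)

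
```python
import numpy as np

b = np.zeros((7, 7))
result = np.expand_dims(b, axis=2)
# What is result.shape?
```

(7, 7, 1)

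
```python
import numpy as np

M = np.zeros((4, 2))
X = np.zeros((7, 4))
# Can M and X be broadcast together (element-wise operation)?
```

No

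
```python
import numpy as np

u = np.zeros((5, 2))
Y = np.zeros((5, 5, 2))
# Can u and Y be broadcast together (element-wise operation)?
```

Yes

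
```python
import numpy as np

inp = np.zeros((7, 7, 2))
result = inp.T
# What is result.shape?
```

(2, 7, 7)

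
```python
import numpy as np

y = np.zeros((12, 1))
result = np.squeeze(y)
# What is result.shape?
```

(12,)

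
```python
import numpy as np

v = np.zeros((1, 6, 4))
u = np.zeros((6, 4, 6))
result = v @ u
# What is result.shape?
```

(6, 6, 6)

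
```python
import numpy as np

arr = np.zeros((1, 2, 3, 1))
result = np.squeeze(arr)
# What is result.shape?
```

(2, 3)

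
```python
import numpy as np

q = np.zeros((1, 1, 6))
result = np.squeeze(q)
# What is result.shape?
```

(6,)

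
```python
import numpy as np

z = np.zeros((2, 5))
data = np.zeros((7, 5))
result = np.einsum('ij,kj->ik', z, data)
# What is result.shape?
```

(2, 7)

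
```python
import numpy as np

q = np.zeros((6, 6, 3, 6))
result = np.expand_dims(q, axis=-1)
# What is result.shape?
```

(6, 6, 3, 6, 1)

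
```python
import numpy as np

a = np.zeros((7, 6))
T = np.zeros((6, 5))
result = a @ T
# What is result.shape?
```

(7, 5)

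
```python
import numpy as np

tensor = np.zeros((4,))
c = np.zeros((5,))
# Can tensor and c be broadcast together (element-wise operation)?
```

No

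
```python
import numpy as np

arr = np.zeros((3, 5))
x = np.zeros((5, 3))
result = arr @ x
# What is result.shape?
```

(3, 3)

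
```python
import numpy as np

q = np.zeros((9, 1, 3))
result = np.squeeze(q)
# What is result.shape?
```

(9, 3)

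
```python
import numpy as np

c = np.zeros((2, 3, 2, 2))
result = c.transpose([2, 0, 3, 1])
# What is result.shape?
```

(2, 2, 2, 3)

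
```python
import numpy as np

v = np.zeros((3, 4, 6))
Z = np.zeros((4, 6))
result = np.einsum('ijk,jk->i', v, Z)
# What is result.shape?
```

(3,)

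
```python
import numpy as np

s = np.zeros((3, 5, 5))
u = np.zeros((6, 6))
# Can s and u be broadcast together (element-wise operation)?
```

No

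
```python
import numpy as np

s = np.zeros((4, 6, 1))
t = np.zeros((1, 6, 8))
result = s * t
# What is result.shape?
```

(4, 6, 8)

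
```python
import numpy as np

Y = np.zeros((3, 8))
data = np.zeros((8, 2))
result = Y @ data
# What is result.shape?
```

(3, 2)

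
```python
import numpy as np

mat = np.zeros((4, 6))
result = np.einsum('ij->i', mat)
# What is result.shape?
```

(4,)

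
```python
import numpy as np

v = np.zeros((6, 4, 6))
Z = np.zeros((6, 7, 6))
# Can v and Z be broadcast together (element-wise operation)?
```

No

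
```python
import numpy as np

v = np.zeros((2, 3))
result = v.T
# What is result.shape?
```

(3, 2)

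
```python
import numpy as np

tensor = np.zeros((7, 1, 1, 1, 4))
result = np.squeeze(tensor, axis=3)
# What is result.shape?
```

(7, 1, 1, 4)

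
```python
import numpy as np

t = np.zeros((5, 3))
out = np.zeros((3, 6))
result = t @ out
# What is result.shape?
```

(5, 6)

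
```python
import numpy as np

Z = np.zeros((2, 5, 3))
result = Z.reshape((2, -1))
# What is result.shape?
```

(2, 15)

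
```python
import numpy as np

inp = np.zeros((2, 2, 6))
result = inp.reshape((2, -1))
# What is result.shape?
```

(2, 12)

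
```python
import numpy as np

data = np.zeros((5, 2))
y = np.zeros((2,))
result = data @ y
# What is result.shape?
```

(5,)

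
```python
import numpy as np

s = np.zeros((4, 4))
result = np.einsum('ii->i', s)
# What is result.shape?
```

(4,)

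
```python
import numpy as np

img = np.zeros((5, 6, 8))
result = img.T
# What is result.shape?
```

(8, 6, 5)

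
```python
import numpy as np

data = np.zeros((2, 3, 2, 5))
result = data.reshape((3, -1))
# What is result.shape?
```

(3, 20)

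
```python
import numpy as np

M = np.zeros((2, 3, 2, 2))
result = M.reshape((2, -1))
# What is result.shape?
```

(2, 12)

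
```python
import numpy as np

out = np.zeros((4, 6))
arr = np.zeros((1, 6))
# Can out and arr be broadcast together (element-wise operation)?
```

Yes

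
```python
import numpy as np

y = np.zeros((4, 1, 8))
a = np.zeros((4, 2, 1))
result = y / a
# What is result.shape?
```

(4, 2, 8)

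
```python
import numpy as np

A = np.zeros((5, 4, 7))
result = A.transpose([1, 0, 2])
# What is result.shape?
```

(4, 5, 7)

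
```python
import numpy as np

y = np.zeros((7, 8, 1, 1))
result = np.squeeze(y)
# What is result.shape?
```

(7, 8)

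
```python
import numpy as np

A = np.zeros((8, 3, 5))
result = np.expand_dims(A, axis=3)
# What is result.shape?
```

(8, 3, 5, 1)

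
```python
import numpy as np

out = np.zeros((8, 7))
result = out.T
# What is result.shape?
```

(7, 8)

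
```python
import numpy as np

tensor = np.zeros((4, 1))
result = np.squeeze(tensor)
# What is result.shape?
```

(4,)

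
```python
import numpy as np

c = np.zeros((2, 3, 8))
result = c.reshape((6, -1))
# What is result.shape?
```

(6, 8)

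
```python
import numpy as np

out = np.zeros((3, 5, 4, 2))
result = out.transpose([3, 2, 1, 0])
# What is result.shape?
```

(2, 4, 5, 3)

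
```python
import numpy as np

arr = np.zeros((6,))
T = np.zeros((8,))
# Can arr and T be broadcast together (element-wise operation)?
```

No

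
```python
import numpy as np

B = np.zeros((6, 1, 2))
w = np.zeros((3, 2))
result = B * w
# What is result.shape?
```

(6, 3, 2)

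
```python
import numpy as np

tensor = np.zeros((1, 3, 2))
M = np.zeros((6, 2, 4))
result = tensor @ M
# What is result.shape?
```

(6, 3, 4)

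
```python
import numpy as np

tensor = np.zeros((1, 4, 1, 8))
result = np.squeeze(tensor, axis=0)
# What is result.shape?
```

(4, 1, 8)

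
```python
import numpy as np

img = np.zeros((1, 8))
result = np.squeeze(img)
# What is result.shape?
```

(8,)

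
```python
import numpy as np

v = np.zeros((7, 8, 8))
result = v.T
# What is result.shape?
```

(8, 8, 7)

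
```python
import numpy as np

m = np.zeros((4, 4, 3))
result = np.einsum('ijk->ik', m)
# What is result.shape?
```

(4, 3)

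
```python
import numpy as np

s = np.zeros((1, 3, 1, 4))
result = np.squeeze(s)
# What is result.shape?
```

(3, 4)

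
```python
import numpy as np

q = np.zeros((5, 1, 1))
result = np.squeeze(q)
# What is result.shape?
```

(5,)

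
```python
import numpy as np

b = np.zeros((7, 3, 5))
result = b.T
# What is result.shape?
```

(5, 3, 7)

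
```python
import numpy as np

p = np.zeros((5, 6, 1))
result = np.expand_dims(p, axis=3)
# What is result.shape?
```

(5, 6, 1, 1)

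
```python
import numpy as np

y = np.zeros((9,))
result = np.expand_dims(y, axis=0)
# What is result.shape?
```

(1, 9)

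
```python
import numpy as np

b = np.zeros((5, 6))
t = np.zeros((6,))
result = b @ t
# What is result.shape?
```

(5,)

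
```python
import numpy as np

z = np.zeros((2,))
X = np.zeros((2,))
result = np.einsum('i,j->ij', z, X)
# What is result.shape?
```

(2, 2)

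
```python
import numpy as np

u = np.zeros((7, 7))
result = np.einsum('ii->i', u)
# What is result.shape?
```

(7,)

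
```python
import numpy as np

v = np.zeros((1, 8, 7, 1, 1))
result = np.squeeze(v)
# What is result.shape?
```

(8, 7)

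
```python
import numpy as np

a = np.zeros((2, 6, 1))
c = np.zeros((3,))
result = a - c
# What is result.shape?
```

(2, 6, 3)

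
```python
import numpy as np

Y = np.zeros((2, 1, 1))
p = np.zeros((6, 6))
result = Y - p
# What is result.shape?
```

(2, 6, 6)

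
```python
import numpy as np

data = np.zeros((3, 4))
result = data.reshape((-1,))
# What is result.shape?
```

(12,)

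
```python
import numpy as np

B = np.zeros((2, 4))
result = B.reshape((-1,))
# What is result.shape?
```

(8,)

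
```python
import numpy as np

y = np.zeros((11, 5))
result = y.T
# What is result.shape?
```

(5, 11)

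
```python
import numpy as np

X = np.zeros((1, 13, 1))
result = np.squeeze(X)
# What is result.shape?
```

(13,)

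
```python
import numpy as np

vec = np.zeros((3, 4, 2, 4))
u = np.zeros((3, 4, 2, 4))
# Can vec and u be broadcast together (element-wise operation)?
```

Yes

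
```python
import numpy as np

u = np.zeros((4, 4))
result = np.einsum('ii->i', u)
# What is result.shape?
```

(4,)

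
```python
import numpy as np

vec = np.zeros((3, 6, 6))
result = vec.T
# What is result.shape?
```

(6, 6, 3)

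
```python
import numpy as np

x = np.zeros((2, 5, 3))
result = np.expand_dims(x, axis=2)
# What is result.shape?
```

(2, 5, 1, 3)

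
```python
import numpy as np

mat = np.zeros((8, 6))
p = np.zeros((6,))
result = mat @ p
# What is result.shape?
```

(8,)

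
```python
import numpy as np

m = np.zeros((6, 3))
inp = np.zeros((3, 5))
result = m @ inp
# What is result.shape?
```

(6, 5)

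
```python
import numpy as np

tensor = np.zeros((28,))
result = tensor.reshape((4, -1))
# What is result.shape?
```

(4, 7)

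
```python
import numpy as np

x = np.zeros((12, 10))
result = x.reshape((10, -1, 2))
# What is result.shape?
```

(10, 6, 2)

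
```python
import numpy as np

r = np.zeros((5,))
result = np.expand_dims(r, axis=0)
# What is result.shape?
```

(1, 5)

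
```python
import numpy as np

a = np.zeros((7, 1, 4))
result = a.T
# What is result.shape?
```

(4, 1, 7)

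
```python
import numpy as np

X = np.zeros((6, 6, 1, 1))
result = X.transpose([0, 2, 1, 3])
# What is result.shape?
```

(6, 1, 6, 1)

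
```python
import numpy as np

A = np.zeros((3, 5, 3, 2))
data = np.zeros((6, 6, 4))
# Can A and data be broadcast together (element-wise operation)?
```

No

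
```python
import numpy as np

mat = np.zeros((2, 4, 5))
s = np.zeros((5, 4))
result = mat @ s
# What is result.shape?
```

(2, 4, 4)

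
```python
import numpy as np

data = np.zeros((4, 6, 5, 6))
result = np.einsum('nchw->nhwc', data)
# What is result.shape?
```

(4, 5, 6, 6)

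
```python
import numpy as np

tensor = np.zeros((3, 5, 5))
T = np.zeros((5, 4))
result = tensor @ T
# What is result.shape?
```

(3, 5, 4)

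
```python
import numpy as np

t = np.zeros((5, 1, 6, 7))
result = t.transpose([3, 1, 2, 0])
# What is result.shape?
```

(7, 1, 6, 5)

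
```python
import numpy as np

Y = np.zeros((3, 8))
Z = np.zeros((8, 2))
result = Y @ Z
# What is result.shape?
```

(3, 2)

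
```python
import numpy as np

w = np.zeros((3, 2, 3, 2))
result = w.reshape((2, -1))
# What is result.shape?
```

(2, 18)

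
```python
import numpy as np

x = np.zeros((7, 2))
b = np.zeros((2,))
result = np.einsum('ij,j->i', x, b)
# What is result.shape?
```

(7,)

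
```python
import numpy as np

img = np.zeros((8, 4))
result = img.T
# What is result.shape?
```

(4, 8)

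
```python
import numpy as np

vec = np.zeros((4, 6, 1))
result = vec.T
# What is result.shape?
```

(1, 6, 4)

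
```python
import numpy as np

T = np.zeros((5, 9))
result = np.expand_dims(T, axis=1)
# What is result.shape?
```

(5, 1, 9)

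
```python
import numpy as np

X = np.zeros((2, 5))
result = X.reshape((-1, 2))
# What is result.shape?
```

(5, 2)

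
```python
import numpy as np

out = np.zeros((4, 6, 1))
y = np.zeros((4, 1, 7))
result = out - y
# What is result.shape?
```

(4, 6, 7)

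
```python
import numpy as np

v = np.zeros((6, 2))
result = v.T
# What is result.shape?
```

(2, 6)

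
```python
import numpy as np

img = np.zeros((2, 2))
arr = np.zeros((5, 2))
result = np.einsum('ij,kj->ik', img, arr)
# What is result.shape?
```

(2, 5)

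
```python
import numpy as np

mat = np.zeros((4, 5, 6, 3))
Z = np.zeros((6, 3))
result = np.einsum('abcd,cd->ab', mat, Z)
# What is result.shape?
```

(4, 5)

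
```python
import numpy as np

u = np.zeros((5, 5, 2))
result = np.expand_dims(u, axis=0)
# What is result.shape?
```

(1, 5, 5, 2)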